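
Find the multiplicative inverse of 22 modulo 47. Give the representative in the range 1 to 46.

15

47 = 2·22 + 3
22 = 7·3 + 1
3 = 3·1 + 0
Back-substituting gives 22·15 ≡ 1 (mod 47).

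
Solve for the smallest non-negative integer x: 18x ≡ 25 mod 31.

10

The inverse of 18 mod 31 is 19 (since 18·19 = 342 ≡ 1).
So x ≡ 19·25 = 475 ≡ 10 (mod 31).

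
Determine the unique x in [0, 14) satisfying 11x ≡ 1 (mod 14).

9

11⁻¹ ≡ 9 (mod 14) because 11·9 = 99 = 7·14 + 1.
So x ≡ 9·1 = 9 ≡ 9 (mod 14).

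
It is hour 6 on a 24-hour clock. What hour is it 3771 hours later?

9

3771 = 157·24 + 3, so 3771 mod 24 = 3.
(6 + 3) mod 24 = 9.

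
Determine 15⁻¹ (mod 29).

2

29 = 1·15 + 14
15 = 1·14 + 1
14 = 14·1 + 0
Back-substituting gives 15·2 ≡ 1 (mod 29).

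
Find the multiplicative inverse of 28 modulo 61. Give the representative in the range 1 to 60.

24

61 = 2·28 + 5
28 = 5·5 + 3
5 = 1·3 + 2
3 = 1·2 + 1
2 = 2·1 + 0
Back-substituting gives 28·24 ≡ 1 (mod 61).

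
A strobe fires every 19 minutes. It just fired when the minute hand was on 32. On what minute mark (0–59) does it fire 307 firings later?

307·19 = 5833.
5833 − 97·60 = 13, so 5833 ≡ 13 (mod 60).
(32 + 13) mod 60 = 45.

45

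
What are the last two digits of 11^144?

41

Successive squares of 11 mod 100: 11^1≡11, 11^2≡21, 11^4≡41, 11^8≡81, 11^16≡61, 11^32≡21, 11^64≡41, 11^128≡81.
144 = 16 + 128, so 11^144 ≡ 61·81 ≡ 41 (mod 100).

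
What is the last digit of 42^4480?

Last digits of 2^n: 2, 4, 8, 6 (period 4).
4480 leaves remainder 0 on division by 4, so 42^4480 ends in 6.

6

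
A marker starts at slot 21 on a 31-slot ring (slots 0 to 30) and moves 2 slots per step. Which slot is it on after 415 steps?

14

415·2 = 830.
830 mod 31 = 24 (since 26·31 = 806).
(21 + 24) mod 31 = 14.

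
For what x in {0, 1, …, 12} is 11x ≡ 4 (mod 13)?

11

11⁻¹ ≡ 6 (mod 13) because 11·6 = 66 = 5·13 + 1.
Multiplying both sides by 6: x ≡ 6·4 = 24 ≡ 11 (mod 13).
Check: 11·11 = 121 = 9·13 + 4.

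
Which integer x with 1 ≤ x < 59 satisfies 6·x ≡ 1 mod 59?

10

6·10 = 60 = 1·59 + 1, so 6⁻¹ ≡ 10 (mod 59).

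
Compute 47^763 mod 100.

23

Successive squares of 47 mod 100: 47^1≡47, 47^2≡9, 47^4≡81, 47^8≡61, 47^16≡21, 47^32≡41, 47^64≡81, 47^128≡61, 47^256≡21, 47^512≡41.
Since 763 = 1 + 2 + 8 + 16 + 32 + 64 + 128 + 512 in binary, 47^763 ≡ 47·9·61·21·41·81·61·41 ≡ 23 (mod 100).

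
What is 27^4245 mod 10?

Last digits of 7^n: 7, 9, 3, 1 (period 4).
4245 leaves remainder 1 on division by 4, so 27^4245 ends in 7.

7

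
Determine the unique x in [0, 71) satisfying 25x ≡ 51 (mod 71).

The inverse of 25 mod 71 is 54 (since 25·54 = 1350 ≡ 1).
So x ≡ 54·51 = 2754 ≡ 56 (mod 71).

56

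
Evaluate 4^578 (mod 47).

Successive squares of 4 mod 47: 4^1≡4, 4^2≡16, 4^4≡21, 4^8≡18, 4^16≡42, 4^32≡25, 4^64≡14, 4^128≡8, 4^256≡17, 4^512≡7.
578 = 2 + 64 + 512, so 4^578 ≡ 16·14·7 ≡ 17 (mod 47).

17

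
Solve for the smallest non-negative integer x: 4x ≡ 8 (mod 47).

The inverse of 4 mod 47 is 12 (since 4·12 = 48 ≡ 1).
So x ≡ 12·8 = 96 ≡ 2 (mod 47).

2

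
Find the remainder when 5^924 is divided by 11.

9

Square-and-reduce mod 11: 5^1≡5, 5^2≡3, 5^4≡9, 5^8≡4, 5^16≡5, 5^32≡3, 5^64≡9, 5^128≡4, 5^256≡5, 5^512≡3.
924 = 4 + 8 + 16 + 128 + 256 + 512, so 5^924 ≡ 9·4·5·4·5·3 ≡ 9 (mod 11).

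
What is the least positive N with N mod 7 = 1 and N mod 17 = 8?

Since 17·5 ≡ 1 (mod 7), take x = 8 + 17·((1−8)·5 mod 7) = 8 + 17·0 = 8.
Check: 8 mod 7 = 1, 8 mod 17 = 8.

8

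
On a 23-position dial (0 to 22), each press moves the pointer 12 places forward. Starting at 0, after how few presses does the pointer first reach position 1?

2

12⁻¹ ≡ 2 (mod 23) because 12·2 = 24 = 1·23 + 1.
So x ≡ 2·1 = 2 ≡ 2 (mod 23).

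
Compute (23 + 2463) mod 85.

21

2463 − 28·85 = 83, so 2463 ≡ 83 (mod 85).
(23 + 83) mod 85 = 21.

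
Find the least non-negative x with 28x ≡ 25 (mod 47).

16

The inverse of 28 mod 47 is 42 (since 28·42 = 1176 ≡ 1).
So x ≡ 42·25 = 1050 ≡ 16 (mod 47).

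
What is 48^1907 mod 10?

2

Powers of 8 mod 10 repeat with period 4: 8, 4, 2, 6.
1907 mod 4 = 3, so the last digit matches 8^3 = 2.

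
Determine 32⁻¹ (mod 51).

8

32·8 = 256 = 5·51 + 1, so 32⁻¹ ≡ 8 (mod 51).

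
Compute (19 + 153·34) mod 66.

153·34 = 5202.
5202 − 78·66 = 54, so 5202 ≡ 54 (mod 66).
(19 + 54) mod 66 = 7.

7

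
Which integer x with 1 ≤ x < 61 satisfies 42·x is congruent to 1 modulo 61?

61 = 1·42 + 19
42 = 2·19 + 4
19 = 4·4 + 3
4 = 1·3 + 1
3 = 3·1 + 0
Back-substituting gives 42·16 ≡ 1 (mod 61).

16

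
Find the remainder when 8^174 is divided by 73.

1

Successive squares of 8 mod 73: 8^1≡8, 8^2≡64, 8^4≡8, 8^8≡64, 8^16≡8, 8^32≡64, 8^64≡8, 8^128≡64.
Since 174 = 2 + 4 + 8 + 32 + 128 in binary, 8^174 ≡ 64·8·64·64·64 ≡ 1 (mod 73).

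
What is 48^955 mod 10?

2

Last digits of 8^n: 8, 4, 2, 6 (period 4).
955 mod 4 = 3, so the last digit matches 8^3 = 2.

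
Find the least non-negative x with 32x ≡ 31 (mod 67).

24

The inverse of 32 mod 67 is 44 (since 32·44 = 1408 ≡ 1).
Multiplying both sides by 44: x ≡ 44·31 = 1364 ≡ 24 (mod 67).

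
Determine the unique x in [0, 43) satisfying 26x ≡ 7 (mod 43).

26⁻¹ ≡ 5 (mod 43) because 26·5 = 130 = 3·43 + 1.
So x ≡ 5·7 = 35 ≡ 35 (mod 43).
Check: 26·35 = 910 = 21·43 + 7.

35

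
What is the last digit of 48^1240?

The units digit of 48^n cycles with period 4: 8, 4, 2, 6, …
1240 mod 4 = 0, so the last digit matches 8^4 = 6.

6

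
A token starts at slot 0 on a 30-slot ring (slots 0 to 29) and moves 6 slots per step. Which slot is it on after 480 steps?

480·6 = 2880.
2880 mod 30 = 0 (since 96·30 = 2880).
(0 + 0) mod 30 = 0.

0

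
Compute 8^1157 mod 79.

1

Square-and-reduce mod 79: 8^1≡8, 8^2≡64, 8^4≡67, 8^8≡65, 8^16≡38, 8^32≡22, 8^64≡10, 8^128≡21, 8^256≡46, 8^512≡62, 8^1024≡52.
1157 = 1 + 4 + 128 + 1024, so 8^1157 ≡ 8·67·21·52 ≡ 1 (mod 79).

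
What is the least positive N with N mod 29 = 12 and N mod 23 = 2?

186

Since 23·24 ≡ 1 (mod 29), take x = 2 + 23·((12−2)·24 mod 29) = 2 + 23·8 = 186.
Check: 186 mod 29 = 12, 186 mod 23 = 2.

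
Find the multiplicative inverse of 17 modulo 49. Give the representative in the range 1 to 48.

49 = 2·17 + 15
17 = 1·15 + 2
15 = 7·2 + 1
2 = 2·1 + 0
Back-substituting gives 17·26 ≡ 1 (mod 49).

26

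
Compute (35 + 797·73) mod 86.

797·73 = 58181.
Dividing 58181 by 86 gives quotient 676 and remainder 45.
(35 + 45) mod 86 = 80.

80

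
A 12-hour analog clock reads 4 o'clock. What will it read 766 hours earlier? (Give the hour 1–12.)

6

766 − 63·12 = 10, so 766 ≡ 10 (mod 12).
4 − 10 → 6 on a 12-hour dial.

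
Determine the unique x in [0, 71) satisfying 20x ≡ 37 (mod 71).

20⁻¹ ≡ 32 (mod 71) because 20·32 = 640 = 9·71 + 1.
Multiplying both sides by 32: x ≡ 32·37 = 1184 ≡ 48 (mod 71).

48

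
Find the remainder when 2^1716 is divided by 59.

27

Square-and-reduce mod 59: 2^1≡2, 2^2≡4, 2^4≡16, 2^8≡20, 2^16≡46, 2^32≡51, 2^64≡5, 2^128≡25, 2^256≡35, 2^512≡45, 2^1024≡19.
1716 = 4 + 16 + 32 + 128 + 512 + 1024, so 2^1716 ≡ 16·46·51·25·45·19 ≡ 27 (mod 59).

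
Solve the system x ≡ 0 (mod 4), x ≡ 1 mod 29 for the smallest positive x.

88

Since 29·1 ≡ 1 (mod 4), take x = 1 + 29·((0−1)·1 mod 4) = 1 + 29·3 = 88.
Check: 88 mod 4 = 0, 88 mod 29 = 1.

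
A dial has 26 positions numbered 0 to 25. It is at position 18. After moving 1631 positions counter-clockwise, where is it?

1631 = 62·26 + 19, so 1631 mod 26 = 19.
(18 − 19) mod 26 = 25.

25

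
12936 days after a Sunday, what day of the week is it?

Dividing 12936 by 7 gives quotient 1848 and remainder 0.
Sunday + 0 days → Sunday.

Sunday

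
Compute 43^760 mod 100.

1

Square-and-reduce mod 100: 43^1≡43, 43^2≡49, 43^4≡1, 43^8≡1, 43^16≡1, 43^32≡1, 43^64≡1, 43^128≡1, 43^256≡1, 43^512≡1.
760 = 8 + 16 + 32 + 64 + 128 + 512, so 43^760 ≡ 1·1·1·1·1·1 ≡ 1 (mod 100).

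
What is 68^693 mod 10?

Last digits of 8^n: 8, 4, 2, 6 (period 4).
693 leaves remainder 1 on division by 4, so 68^693 ends in 8.

8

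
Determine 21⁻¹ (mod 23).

11

21·11 = 231 = 10·23 + 1, so 21⁻¹ ≡ 11 (mod 23).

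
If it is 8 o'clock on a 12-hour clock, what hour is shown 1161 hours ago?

1161 = 96·12 + 9, so 1161 mod 12 = 9.
8 − 9 → 11 on a 12-hour dial.

11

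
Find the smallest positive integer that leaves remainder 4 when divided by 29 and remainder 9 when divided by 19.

294

x ≡ 9 (mod 19) gives x ∈ {9, 28, 47, 66, 85, 104, 123, 142, …}.
The first of these with x mod 29 = 4 is 294.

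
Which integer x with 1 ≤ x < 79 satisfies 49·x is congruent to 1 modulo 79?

79 = 1·49 + 30
49 = 1·30 + 19
30 = 1·19 + 11
19 = 1·11 + 8
11 = 1·8 + 3
8 = 2·3 + 2
3 = 1·2 + 1
2 = 2·1 + 0
Back-substituting gives 49·50 ≡ 1 (mod 79).

50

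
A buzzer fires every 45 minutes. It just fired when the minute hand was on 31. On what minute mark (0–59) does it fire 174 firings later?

1

174·45 = 7830.
7830 − 130·60 = 30, so 7830 ≡ 30 (mod 60).
(31 + 30) mod 60 = 1.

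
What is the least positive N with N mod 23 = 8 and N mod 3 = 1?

31

Since 3·8 ≡ 1 (mod 23), take x = 1 + 3·((8−1)·8 mod 23) = 1 + 3·10 = 31.
Check: 31 mod 23 = 8, 31 mod 3 = 1.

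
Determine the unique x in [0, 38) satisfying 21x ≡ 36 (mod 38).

18

21⁻¹ ≡ 29 (mod 38) because 21·29 = 609 = 16·38 + 1.
So x ≡ 29·36 = 1044 ≡ 18 (mod 38).
Check: 21·18 = 378 = 9·38 + 36.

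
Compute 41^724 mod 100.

Square-and-reduce mod 100: 41^1≡41, 41^2≡81, 41^4≡61, 41^8≡21, 41^16≡41, 41^32≡81, 41^64≡61, 41^128≡21, 41^256≡41, 41^512≡81.
724 = 4 + 16 + 64 + 128 + 512, so 41^724 ≡ 61·41·61·21·81 ≡ 61 (mod 100).

61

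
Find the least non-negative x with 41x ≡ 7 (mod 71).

40

The inverse of 41 mod 71 is 26 (since 41·26 = 1066 ≡ 1).
So x ≡ 26·7 = 182 ≡ 40 (mod 71).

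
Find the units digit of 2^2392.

The units digit of 2^n cycles with period 4: 2, 4, 8, 6, …
2392 leaves remainder 0 on division by 4, so 2^2392 ends in 6.

6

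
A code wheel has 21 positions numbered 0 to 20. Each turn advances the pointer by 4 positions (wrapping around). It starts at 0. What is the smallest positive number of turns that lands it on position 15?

9

The inverse of 4 mod 21 is 16 (since 4·16 = 64 ≡ 1).
So x ≡ 16·15 = 240 ≡ 9 (mod 21).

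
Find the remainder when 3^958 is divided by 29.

Square-and-reduce mod 29: 3^1≡3, 3^2≡9, 3^4≡23, 3^8≡7, 3^16≡20, 3^32≡23, 3^64≡7, 3^128≡20, 3^256≡23, 3^512≡7.
Since 958 = 2 + 4 + 8 + 16 + 32 + 128 + 256 + 512 in binary, 3^958 ≡ 9·23·7·20·23·20·23·7 ≡ 4 (mod 29).

4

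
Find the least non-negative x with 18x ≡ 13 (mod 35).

26

The inverse of 18 mod 35 is 2 (since 18·2 = 36 ≡ 1).
Multiplying both sides by 2: x ≡ 2·13 = 26 ≡ 26 (mod 35).
Check: 18·26 = 468 = 13·35 + 13.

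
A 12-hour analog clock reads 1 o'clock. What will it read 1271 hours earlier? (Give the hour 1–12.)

1271 − 105·12 = 11, so 1271 ≡ 11 (mod 12).
1 − 11 → 2 on a 12-hour dial.

2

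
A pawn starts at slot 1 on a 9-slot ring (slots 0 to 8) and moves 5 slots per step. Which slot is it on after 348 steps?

4

348·5 = 1740.
1740 = 193·9 + 3, so 1740 mod 9 = 3.
(1 + 3) mod 9 = 4.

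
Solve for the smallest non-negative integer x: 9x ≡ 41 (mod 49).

10

9⁻¹ ≡ 11 (mod 49) because 9·11 = 99 = 2·49 + 1.
Multiplying both sides by 11: x ≡ 11·41 = 451 ≡ 10 (mod 49).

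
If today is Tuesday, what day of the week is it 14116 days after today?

Saturday

14116 mod 7 = 4 (since 2016·7 = 14112).
Tuesday + 4 days → Saturday.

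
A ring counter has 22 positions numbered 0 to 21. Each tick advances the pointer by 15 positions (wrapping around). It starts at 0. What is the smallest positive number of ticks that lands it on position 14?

20

The inverse of 15 mod 22 is 3 (since 15·3 = 45 ≡ 1).
Multiplying both sides by 3: x ≡ 3·14 = 42 ≡ 20 (mod 22).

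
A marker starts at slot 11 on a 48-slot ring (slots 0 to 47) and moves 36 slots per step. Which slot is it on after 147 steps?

147·36 = 5292.
5292 mod 48 = 12 (since 110·48 = 5280).
(11 + 12) mod 48 = 23.

23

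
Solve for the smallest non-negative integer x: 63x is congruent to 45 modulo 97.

70

The inverse of 63 mod 97 is 77 (since 63·77 = 4851 ≡ 1).
Multiplying both sides by 77: x ≡ 77·45 = 3465 ≡ 70 (mod 97).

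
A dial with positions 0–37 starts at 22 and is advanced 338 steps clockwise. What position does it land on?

338 − 8·38 = 34, so 338 ≡ 34 (mod 38).
(22 + 34) mod 38 = 18.

18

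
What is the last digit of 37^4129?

7

Powers of 7 mod 10 repeat with period 4: 7, 9, 3, 1.
4129 leaves remainder 1 on division by 4, so 37^4129 ends in 7.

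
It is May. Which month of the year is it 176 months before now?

176 = 14·12 + 8, so 176 mod 12 = 8.
May − 8 months → September.

September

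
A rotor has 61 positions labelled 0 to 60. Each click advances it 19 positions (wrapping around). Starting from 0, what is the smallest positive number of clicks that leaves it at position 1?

45

61 = 3·19 + 4
19 = 4·4 + 3
4 = 1·3 + 1
3 = 3·1 + 0
Back-substituting gives 19·45 ≡ 1 (mod 61).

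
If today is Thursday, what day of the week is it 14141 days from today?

Friday

14141 − 2020·7 = 1, so 14141 ≡ 1 (mod 7).
Thursday + 1 day → Friday.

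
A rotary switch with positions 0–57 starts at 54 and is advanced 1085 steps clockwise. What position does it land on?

1085 = 18·58 + 41, so 1085 mod 58 = 41.
(54 + 41) mod 58 = 37.

37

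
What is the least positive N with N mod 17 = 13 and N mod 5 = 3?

13

Since 5·7 ≡ 1 (mod 17), take x = 3 + 5·((13−3)·7 mod 17) = 3 + 5·2 = 13.
Check: 13 mod 17 = 13, 13 mod 5 = 3.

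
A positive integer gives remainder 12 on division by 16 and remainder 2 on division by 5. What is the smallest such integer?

x ≡ 2 (mod 5) gives x ∈ {2, 7, 12}.
The first of these with x mod 16 = 12 is 12.

12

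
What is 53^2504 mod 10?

Powers of 3 mod 10 repeat with period 4: 3, 9, 7, 1.
2504 leaves remainder 0 on division by 4, so 53^2504 ends in 1.

1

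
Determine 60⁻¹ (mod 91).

44

91 = 1·60 + 31
60 = 1·31 + 29
31 = 1·29 + 2
29 = 14·2 + 1
2 = 2·1 + 0
Back-substituting gives 60·44 ≡ 1 (mod 91).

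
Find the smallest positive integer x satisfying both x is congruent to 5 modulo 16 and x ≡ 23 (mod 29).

197

x ≡ 5 (mod 16) gives x ∈ {5, 21, 37, 53, 69, 85, 101, 117, …}.
The first of these with x mod 29 = 23 is 197.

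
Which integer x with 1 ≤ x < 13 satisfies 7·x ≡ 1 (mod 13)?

7·2 = 14 = 1·13 + 1, so 7⁻¹ ≡ 2 (mod 13).

2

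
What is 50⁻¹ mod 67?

63

50·63 = 3150 = 47·67 + 1, so 50⁻¹ ≡ 63 (mod 67).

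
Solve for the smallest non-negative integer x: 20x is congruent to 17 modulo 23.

2

20⁻¹ ≡ 15 (mod 23) because 20·15 = 300 = 13·23 + 1.
So x ≡ 15·17 = 255 ≡ 2 (mod 23).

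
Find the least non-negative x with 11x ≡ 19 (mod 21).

17

11⁻¹ ≡ 2 (mod 21) because 11·2 = 22 = 1·21 + 1.
So x ≡ 2·19 = 38 ≡ 17 (mod 21).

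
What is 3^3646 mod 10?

9

The units digit of 3^n cycles with period 4: 3, 9, 7, 1, …
3646 leaves remainder 2 on division by 4, so 3^3646 ends in 9.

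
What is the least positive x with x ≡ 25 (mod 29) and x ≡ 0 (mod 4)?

x ≡ 0 (mod 4) gives x ∈ {0, 4, 8, 12, 16, 20, 24, 28, …}.
The first of these with x mod 29 = 25 is 112.

112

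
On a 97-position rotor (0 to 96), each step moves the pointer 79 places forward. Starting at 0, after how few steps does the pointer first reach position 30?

The inverse of 79 mod 97 is 70 (since 79·70 = 5530 ≡ 1).
So x ≡ 70·30 = 2100 ≡ 63 (mod 97).
Check: 79·63 = 4977 = 51·97 + 30.

63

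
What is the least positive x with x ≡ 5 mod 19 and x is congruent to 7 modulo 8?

119

Since 8·12 ≡ 1 (mod 19), take x = 7 + 8·((5−7)·12 mod 19) = 7 + 8·14 = 119.
Check: 119 mod 19 = 5, 119 mod 8 = 7.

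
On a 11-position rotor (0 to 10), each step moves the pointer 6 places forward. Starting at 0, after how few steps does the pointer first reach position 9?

7

6⁻¹ ≡ 2 (mod 11) because 6·2 = 12 = 1·11 + 1.
So x ≡ 2·9 = 18 ≡ 7 (mod 11).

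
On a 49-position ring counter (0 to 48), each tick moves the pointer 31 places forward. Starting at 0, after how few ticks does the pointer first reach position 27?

31⁻¹ ≡ 19 (mod 49) because 31·19 = 589 = 12·49 + 1.
Multiplying both sides by 19: x ≡ 19·27 = 513 ≡ 23 (mod 49).

23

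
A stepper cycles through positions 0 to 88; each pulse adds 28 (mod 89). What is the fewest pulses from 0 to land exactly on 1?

89 = 3·28 + 5
28 = 5·5 + 3
5 = 1·3 + 2
3 = 1·2 + 1
2 = 2·1 + 0
Back-substituting gives 28·35 ≡ 1 (mod 89).

35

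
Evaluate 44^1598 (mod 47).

4

Square-and-reduce mod 47: 44^1≡44, 44^2≡9, 44^4≡34, 44^8≡28, 44^16≡32, 44^32≡37, 44^64≡6, 44^128≡36, 44^256≡27, 44^512≡24, 44^1024≡12.
1598 = 2 + 4 + 8 + 16 + 32 + 512 + 1024, so 44^1598 ≡ 9·34·28·32·37·24·12 ≡ 4 (mod 47).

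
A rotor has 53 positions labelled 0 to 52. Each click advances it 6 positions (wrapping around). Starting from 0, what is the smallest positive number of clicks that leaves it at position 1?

9

6·9 = 54 = 1·53 + 1, so 6⁻¹ ≡ 9 (mod 53).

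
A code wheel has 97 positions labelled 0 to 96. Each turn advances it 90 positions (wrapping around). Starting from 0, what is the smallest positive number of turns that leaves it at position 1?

83

90·83 = 7470 = 77·97 + 1, so 90⁻¹ ≡ 83 (mod 97).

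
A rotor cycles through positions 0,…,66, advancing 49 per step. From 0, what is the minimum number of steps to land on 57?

8

49⁻¹ ≡ 26 (mod 67) because 49·26 = 1274 = 19·67 + 1.
So x ≡ 26·57 = 1482 ≡ 8 (mod 67).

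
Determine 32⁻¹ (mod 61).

21

32·21 = 672 = 11·61 + 1, so 32⁻¹ ≡ 21 (mod 61).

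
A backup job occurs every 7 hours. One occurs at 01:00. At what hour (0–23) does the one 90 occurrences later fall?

7

90·7 = 630.
Dividing 630 by 24 gives quotient 26 and remainder 6.
(1 + 6) mod 24 = 7.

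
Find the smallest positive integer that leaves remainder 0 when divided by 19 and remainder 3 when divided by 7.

38

x ≡ 3 (mod 7) gives x ∈ {3, 10, 17, 24, 31, 38}.
The first of these with x mod 19 = 0 is 38.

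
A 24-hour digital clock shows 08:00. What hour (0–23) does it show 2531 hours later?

19

2531 − 105·24 = 11, so 2531 ≡ 11 (mod 24).
(8 + 11) mod 24 = 19.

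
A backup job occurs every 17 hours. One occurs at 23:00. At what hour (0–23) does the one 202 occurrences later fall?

202·17 = 3434.
Dividing 3434 by 24 gives quotient 143 and remainder 2.
(23 + 2) mod 24 = 1.

1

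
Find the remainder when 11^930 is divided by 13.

12

By repeated squaring mod 13: 11^1≡11, 11^2≡4, 11^4≡3, 11^8≡9, 11^16≡3, 11^32≡9, 11^64≡3, 11^128≡9, 11^256≡3, 11^512≡9.
930 = 2 + 32 + 128 + 256 + 512, so 11^930 ≡ 4·9·9·3·9 ≡ 12 (mod 13).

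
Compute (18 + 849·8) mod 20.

10

849·8 = 6792.
Dividing 6792 by 20 gives quotient 339 and remainder 12.
(18 + 12) mod 20 = 10.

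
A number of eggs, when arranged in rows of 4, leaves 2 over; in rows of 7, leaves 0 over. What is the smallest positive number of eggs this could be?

Since 7·3 ≡ 1 (mod 4), take x = 0 + 7·((2−0)·3 mod 4) = 0 + 7·2 = 14.
Check: 14 mod 4 = 2, 14 mod 7 = 0.

14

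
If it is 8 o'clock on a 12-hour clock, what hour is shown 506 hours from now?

10

506 = 42·12 + 2, so 506 mod 12 = 2.
8 + 2 → 10 on a 12-hour dial.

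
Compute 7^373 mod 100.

Successive squares of 7 mod 100: 7^1≡7, 7^2≡49, 7^4≡1, 7^8≡1, 7^16≡1, 7^32≡1, 7^64≡1, 7^128≡1, 7^256≡1.
Since 373 = 1 + 4 + 16 + 32 + 64 + 256 in binary, 7^373 ≡ 7·1·1·1·1·1 ≡ 7 (mod 100).

7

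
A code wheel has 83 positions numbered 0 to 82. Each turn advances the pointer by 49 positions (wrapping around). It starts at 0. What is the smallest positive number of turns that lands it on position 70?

37

The inverse of 49 mod 83 is 61 (since 49·61 = 2989 ≡ 1).
Multiplying both sides by 61: x ≡ 61·70 = 4270 ≡ 37 (mod 83).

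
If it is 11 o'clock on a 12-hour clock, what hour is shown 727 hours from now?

6

727 = 60·12 + 7, so 727 mod 12 = 7.
11 + 7 → 6 on a 12-hour dial.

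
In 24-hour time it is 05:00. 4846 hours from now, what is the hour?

Dividing 4846 by 24 gives quotient 201 and remainder 22.
(5 + 22) mod 24 = 3.

3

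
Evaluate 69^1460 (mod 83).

Square-and-reduce mod 83: 69^1≡69, 69^2≡30, 69^4≡70, 69^8≡3, 69^16≡9, 69^32≡81, 69^64≡4, 69^128≡16, 69^256≡7, 69^512≡49, 69^1024≡77.
1460 = 4 + 16 + 32 + 128 + 256 + 1024, so 69^1460 ≡ 70·9·81·16·7·77 ≡ 37 (mod 83).

37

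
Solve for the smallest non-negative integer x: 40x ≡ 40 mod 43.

40⁻¹ ≡ 14 (mod 43) because 40·14 = 560 = 13·43 + 1.
So x ≡ 14·40 = 560 ≡ 1 (mod 43).

1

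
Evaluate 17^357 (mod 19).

7

Successive squares of 17 mod 19: 17^1≡17, 17^2≡4, 17^4≡16, 17^8≡9, 17^16≡5, 17^32≡6, 17^64≡17, 17^128≡4, 17^256≡16.
357 = 1 + 4 + 32 + 64 + 256, so 17^357 ≡ 17·16·6·17·16 ≡ 7 (mod 19).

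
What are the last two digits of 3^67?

By repeated squaring mod 100: 3^1≡3, 3^2≡9, 3^4≡81, 3^8≡61, 3^16≡21, 3^32≡41, 3^64≡81.
Since 67 = 1 + 2 + 64 in binary, 3^67 ≡ 3·9·81 ≡ 87 (mod 100).

87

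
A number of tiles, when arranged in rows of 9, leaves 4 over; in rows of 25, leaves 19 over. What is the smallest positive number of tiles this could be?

94

Since 25·4 ≡ 1 (mod 9), take x = 19 + 25·((4−19)·4 mod 9) = 19 + 25·3 = 94.
Check: 94 mod 9 = 4, 94 mod 25 = 19.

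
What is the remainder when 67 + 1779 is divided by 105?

1779 mod 105 = 99 (since 16·105 = 1680).
(67 + 99) mod 105 = 61.

61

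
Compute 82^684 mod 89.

Square-and-reduce mod 89: 82^1≡82, 82^2≡49, 82^4≡87, 82^8≡4, 82^16≡16, 82^32≡78, 82^64≡32, 82^128≡45, 82^256≡67, 82^512≡39.
Since 684 = 4 + 8 + 32 + 128 + 512 in binary, 82^684 ≡ 87·4·78·45·39 ≡ 25 (mod 89).

25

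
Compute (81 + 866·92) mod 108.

866·92 = 79672.
Dividing 79672 by 108 gives quotient 737 and remainder 76.
(81 + 76) mod 108 = 49.

49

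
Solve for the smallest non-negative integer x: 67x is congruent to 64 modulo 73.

67⁻¹ ≡ 12 (mod 73) because 67·12 = 804 = 11·73 + 1.
So x ≡ 12·64 = 768 ≡ 38 (mod 73).
Check: 67·38 = 2546 = 34·73 + 64.

38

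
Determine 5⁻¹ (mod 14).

3

5·3 = 15 = 1·14 + 1, so 5⁻¹ ≡ 3 (mod 14).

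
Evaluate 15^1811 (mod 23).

Successive squares of 15 mod 23: 15^1≡15, 15^2≡18, 15^4≡2, 15^8≡4, 15^16≡16, 15^32≡3, 15^64≡9, 15^128≡12, 15^256≡6, 15^512≡13, 15^1024≡8.
Since 1811 = 1 + 2 + 16 + 256 + 512 + 1024 in binary, 15^1811 ≡ 15·18·16·6·13·8 ≡ 11 (mod 23).

11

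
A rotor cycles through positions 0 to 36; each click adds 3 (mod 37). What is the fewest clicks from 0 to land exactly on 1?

25

37 = 12·3 + 1
3 = 3·1 + 0
Back-substituting gives 3·25 ≡ 1 (mod 37).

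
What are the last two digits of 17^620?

By repeated squaring mod 100: 17^1≡17, 17^2≡89, 17^4≡21, 17^8≡41, 17^16≡81, 17^32≡61, 17^64≡21, 17^128≡41, 17^256≡81, 17^512≡61.
Since 620 = 4 + 8 + 32 + 64 + 512 in binary, 17^620 ≡ 21·41·61·21·61 ≡ 1 (mod 100).

01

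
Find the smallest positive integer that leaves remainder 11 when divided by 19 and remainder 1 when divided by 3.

49

Since 3·13 ≡ 1 (mod 19), take x = 1 + 3·((11−1)·13 mod 19) = 1 + 3·16 = 49.
Check: 49 mod 19 = 11, 49 mod 3 = 1.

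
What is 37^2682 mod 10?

9

Powers of 7 mod 10 repeat with period 4: 7, 9, 3, 1.
2682 mod 4 = 2, so the last digit matches 7^2 = 9.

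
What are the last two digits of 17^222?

By repeated squaring mod 100: 17^1≡17, 17^2≡89, 17^4≡21, 17^8≡41, 17^16≡81, 17^32≡61, 17^64≡21, 17^128≡41.
222 = 2 + 4 + 8 + 16 + 64 + 128, so 17^222 ≡ 89·21·41·81·21·41 ≡ 89 (mod 100).

89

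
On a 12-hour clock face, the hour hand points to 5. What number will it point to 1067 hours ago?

6

1067 = 88·12 + 11, so 1067 mod 12 = 11.
5 − 11 → 6 on a 12-hour dial.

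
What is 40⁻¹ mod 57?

40·10 = 400 = 7·57 + 1, so 40⁻¹ ≡ 10 (mod 57).

10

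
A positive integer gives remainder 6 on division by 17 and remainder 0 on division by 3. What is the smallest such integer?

Since 3·6 ≡ 1 (mod 17), take x = 0 + 3·((6−0)·6 mod 17) = 0 + 3·2 = 6.
Check: 6 mod 17 = 6, 6 mod 3 = 0.

6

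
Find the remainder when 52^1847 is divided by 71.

67

By repeated squaring mod 71: 52^1≡52, 52^2≡6, 52^4≡36, 52^8≡18, 52^16≡40, 52^32≡38, 52^64≡24, 52^128≡8, 52^256≡64, 52^512≡49, 52^1024≡58.
1847 = 1 + 2 + 4 + 16 + 32 + 256 + 512 + 1024, so 52^1847 ≡ 52·6·36·40·38·64·49·58 ≡ 67 (mod 71).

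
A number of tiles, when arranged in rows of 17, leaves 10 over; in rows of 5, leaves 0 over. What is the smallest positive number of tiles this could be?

10

x ≡ 0 (mod 5) gives x ∈ {0, 5, 10}.
The first of these with x mod 17 = 10 is 10.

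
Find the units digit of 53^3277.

3

The units digit of 53^n cycles with period 4: 3, 9, 7, 1, …
3277 mod 4 = 1, so the last digit matches 3^1 = 3.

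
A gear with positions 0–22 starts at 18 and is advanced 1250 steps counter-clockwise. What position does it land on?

Dividing 1250 by 23 gives quotient 54 and remainder 8.
(18 − 8) mod 23 = 10.

10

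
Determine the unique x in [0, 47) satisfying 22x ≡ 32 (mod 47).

10

22⁻¹ ≡ 15 (mod 47) because 22·15 = 330 = 7·47 + 1.
So x ≡ 15·32 = 480 ≡ 10 (mod 47).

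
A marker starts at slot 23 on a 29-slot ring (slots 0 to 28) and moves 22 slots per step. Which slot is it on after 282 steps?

21

282·22 = 6204.
6204 mod 29 = 27 (since 213·29 = 6177).
(23 + 27) mod 29 = 21.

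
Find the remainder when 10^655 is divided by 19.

15

Square-and-reduce mod 19: 10^1≡10, 10^2≡5, 10^4≡6, 10^8≡17, 10^16≡4, 10^32≡16, 10^64≡9, 10^128≡5, 10^256≡6, 10^512≡17.
Since 655 = 1 + 2 + 4 + 8 + 128 + 512 in binary, 10^655 ≡ 10·5·6·17·5·17 ≡ 15 (mod 19).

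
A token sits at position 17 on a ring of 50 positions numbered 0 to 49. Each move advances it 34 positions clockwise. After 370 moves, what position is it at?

47

370·34 = 12580.
Dividing 12580 by 50 gives quotient 251 and remainder 30.
(17 + 30) mod 50 = 47.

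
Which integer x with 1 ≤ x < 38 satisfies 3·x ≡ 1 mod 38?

3·13 = 39 = 1·38 + 1, so 3⁻¹ ≡ 13 (mod 38).

13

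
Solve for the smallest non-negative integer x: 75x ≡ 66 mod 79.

The inverse of 75 mod 79 is 59 (since 75·59 = 4425 ≡ 1).
So x ≡ 59·66 = 3894 ≡ 23 (mod 79).

23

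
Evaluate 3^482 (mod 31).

Square-and-reduce mod 31: 3^1≡3, 3^2≡9, 3^4≡19, 3^8≡20, 3^16≡28, 3^32≡9, 3^64≡19, 3^128≡20, 3^256≡28.
Since 482 = 2 + 32 + 64 + 128 + 256 in binary, 3^482 ≡ 9·9·19·20·28 ≡ 9 (mod 31).

9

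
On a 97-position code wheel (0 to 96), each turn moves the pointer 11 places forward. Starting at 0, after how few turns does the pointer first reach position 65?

50

11⁻¹ ≡ 53 (mod 97) because 11·53 = 583 = 6·97 + 1.
Multiplying both sides by 53: x ≡ 53·65 = 3445 ≡ 50 (mod 97).
Check: 11·50 = 550 = 5·97 + 65.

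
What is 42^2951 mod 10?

The units digit of 42^n cycles with period 4: 2, 4, 8, 6, …
2951 leaves remainder 3 on division by 4, so 42^2951 ends in 8.

8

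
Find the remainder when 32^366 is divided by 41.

Square-and-reduce mod 41: 32^1≡32, 32^2≡40, 32^4≡1, 32^8≡1, 32^16≡1, 32^32≡1, 32^64≡1, 32^128≡1, 32^256≡1.
366 = 2 + 4 + 8 + 32 + 64 + 256, so 32^366 ≡ 40·1·1·1·1·1 ≡ 40 (mod 41).

40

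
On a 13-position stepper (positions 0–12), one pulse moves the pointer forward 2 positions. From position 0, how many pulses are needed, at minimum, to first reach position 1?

2·7 = 14 = 1·13 + 1, so 2⁻¹ ≡ 7 (mod 13).

7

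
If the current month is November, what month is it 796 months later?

796 mod 12 = 4 (since 66·12 = 792).
November + 4 months → March.

March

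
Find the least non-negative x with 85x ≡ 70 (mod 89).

The inverse of 85 mod 89 is 22 (since 85·22 = 1870 ≡ 1).
Multiplying both sides by 22: x ≡ 22·70 = 1540 ≡ 27 (mod 89).
Check: 85·27 = 2295 = 25·89 + 70.

27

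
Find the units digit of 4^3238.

6

The units digit of 4^n cycles with period 2: 4, 6, …
3238 leaves remainder 0 on division by 2, so 4^3238 ends in 6.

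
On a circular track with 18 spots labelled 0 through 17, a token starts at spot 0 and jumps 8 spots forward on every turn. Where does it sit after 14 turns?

14·8 = 112.
112 = 6·18 + 4, so 112 mod 18 = 4.
(0 + 4) mod 18 = 4.

4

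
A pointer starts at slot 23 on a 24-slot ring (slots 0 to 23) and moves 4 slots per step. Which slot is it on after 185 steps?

185·4 = 740.
740 − 30·24 = 20, so 740 ≡ 20 (mod 24).
(23 + 20) mod 24 = 19.

19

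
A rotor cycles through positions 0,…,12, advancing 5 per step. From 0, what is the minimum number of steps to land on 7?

4

5⁻¹ ≡ 8 (mod 13) because 5·8 = 40 = 3·13 + 1.
Multiplying both sides by 8: x ≡ 8·7 = 56 ≡ 4 (mod 13).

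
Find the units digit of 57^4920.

Powers of 7 mod 10 repeat with period 4: 7, 9, 3, 1.
4920 mod 4 = 0, so the last digit matches 7^4 = 1.

1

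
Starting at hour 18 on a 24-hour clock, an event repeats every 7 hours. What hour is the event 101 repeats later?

5

101·7 = 707.
Dividing 707 by 24 gives quotient 29 and remainder 11.
(18 + 11) mod 24 = 5.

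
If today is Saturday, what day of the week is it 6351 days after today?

6351 mod 7 = 2 (since 907·7 = 6349).
Saturday + 2 days → Monday.

Monday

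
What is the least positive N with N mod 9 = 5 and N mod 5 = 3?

23

x ≡ 3 (mod 5) gives x ∈ {3, 8, 13, 18, 23}.
The first of these with x mod 9 = 5 is 23.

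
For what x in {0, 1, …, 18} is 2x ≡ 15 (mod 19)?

2⁻¹ ≡ 10 (mod 19) because 2·10 = 20 = 1·19 + 1.
So x ≡ 10·15 = 150 ≡ 17 (mod 19).

17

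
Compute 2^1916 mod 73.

Square-and-reduce mod 73: 2^1≡2, 2^2≡4, 2^4≡16, 2^8≡37, 2^16≡55, 2^32≡32, 2^64≡2, 2^128≡4, 2^256≡16, 2^512≡37, 2^1024≡55.
Since 1916 = 4 + 8 + 16 + 32 + 64 + 256 + 512 + 1024 in binary, 2^1916 ≡ 16·37·55·32·2·16·37·55 ≡ 37 (mod 73).

37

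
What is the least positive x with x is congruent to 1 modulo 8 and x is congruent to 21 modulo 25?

121

Since 25·1 ≡ 1 (mod 8), take x = 21 + 25·((1−21)·1 mod 8) = 21 + 25·4 = 121.
Check: 121 mod 8 = 1, 121 mod 25 = 21.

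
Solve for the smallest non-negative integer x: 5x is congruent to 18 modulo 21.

12

5⁻¹ ≡ 17 (mod 21) because 5·17 = 85 = 4·21 + 1.
Multiplying both sides by 17: x ≡ 17·18 = 306 ≡ 12 (mod 21).
Check: 5·12 = 60 = 2·21 + 18.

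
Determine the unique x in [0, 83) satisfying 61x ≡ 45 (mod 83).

61⁻¹ ≡ 49 (mod 83) because 61·49 = 2989 = 36·83 + 1.
So x ≡ 49·45 = 2205 ≡ 47 (mod 83).
Check: 61·47 = 2867 = 34·83 + 45.

47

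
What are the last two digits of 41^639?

By repeated squaring mod 100: 41^1≡41, 41^2≡81, 41^4≡61, 41^8≡21, 41^16≡41, 41^32≡81, 41^64≡61, 41^128≡21, 41^256≡41, 41^512≡81.
Since 639 = 1 + 2 + 4 + 8 + 16 + 32 + 64 + 512 in binary, 41^639 ≡ 41·81·61·21·41·81·61·81 ≡ 61 (mod 100).

61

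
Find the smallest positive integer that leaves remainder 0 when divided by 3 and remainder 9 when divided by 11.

9

x ≡ 0 (mod 3) gives x ∈ {0, 3, 6, 9}.
The first of these with x mod 11 = 9 is 9.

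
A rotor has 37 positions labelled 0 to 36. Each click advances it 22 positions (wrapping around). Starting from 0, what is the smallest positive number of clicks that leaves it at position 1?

22·32 = 704 = 19·37 + 1, so 22⁻¹ ≡ 32 (mod 37).

32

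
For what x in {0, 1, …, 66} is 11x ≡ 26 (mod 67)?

45

11⁻¹ ≡ 61 (mod 67) because 11·61 = 671 = 10·67 + 1.
Multiplying both sides by 61: x ≡ 61·26 = 1586 ≡ 45 (mod 67).
Check: 11·45 = 495 = 7·67 + 26.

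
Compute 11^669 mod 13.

By repeated squaring mod 13: 11^1≡11, 11^2≡4, 11^4≡3, 11^8≡9, 11^16≡3, 11^32≡9, 11^64≡3, 11^128≡9, 11^256≡3, 11^512≡9.
669 = 1 + 4 + 8 + 16 + 128 + 512, so 11^669 ≡ 11·3·9·3·9·9 ≡ 8 (mod 13).

8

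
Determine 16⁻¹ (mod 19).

6

19 = 1·16 + 3
16 = 5·3 + 1
3 = 3·1 + 0
Back-substituting gives 16·6 ≡ 1 (mod 19).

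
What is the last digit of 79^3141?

Last digits of 9^n: 9, 1 (period 2).
3141 leaves remainder 1 on division by 2, so 79^3141 ends in 9.

9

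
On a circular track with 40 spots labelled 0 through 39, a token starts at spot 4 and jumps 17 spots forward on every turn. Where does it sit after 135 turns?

19

135·17 = 2295.
2295 mod 40 = 15 (since 57·40 = 2280).
(4 + 15) mod 40 = 19.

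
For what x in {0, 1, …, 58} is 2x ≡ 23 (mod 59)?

The inverse of 2 mod 59 is 30 (since 2·30 = 60 ≡ 1).
Multiplying both sides by 30: x ≡ 30·23 = 690 ≡ 41 (mod 59).

41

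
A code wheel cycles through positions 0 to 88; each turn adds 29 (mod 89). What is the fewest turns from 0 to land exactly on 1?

43

89 = 3·29 + 2
29 = 14·2 + 1
2 = 2·1 + 0
Back-substituting gives 29·43 ≡ 1 (mod 89).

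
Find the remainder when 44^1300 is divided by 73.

Successive squares of 44 mod 73: 44^1≡44, 44^2≡38, 44^4≡57, 44^8≡37, 44^16≡55, 44^32≡32, 44^64≡2, 44^128≡4, 44^256≡16, 44^512≡37, 44^1024≡55.
Since 1300 = 4 + 16 + 256 + 1024 in binary, 44^1300 ≡ 57·55·16·55 ≡ 57 (mod 73).

57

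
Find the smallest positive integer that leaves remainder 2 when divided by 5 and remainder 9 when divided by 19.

x ≡ 2 (mod 5) gives x ∈ {2, 7, 12, 17, 22, 27, 32, 37, …}.
The first of these with x mod 19 = 9 is 47.

47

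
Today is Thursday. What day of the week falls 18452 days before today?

Thursday

18452 mod 7 = 0 (since 2636·7 = 18452).
Thursday − 0 days → Thursday.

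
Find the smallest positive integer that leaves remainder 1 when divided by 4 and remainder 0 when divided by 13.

13

x ≡ 1 (mod 4) gives x ∈ {1, 5, 9, 13}.
The first of these with x mod 13 = 0 is 13.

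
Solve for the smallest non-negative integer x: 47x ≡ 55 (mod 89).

22

47⁻¹ ≡ 36 (mod 89) because 47·36 = 1692 = 19·89 + 1.
Multiplying both sides by 36: x ≡ 36·55 = 1980 ≡ 22 (mod 89).
Check: 47·22 = 1034 = 11·89 + 55.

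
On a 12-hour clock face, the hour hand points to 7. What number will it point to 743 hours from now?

6

743 = 61·12 + 11, so 743 mod 12 = 11.
7 + 11 → 6 on a 12-hour dial.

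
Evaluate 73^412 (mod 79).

19

Square-and-reduce mod 79: 73^1≡73, 73^2≡36, 73^4≡32, 73^8≡76, 73^16≡9, 73^32≡2, 73^64≡4, 73^128≡16, 73^256≡19.
Since 412 = 4 + 8 + 16 + 128 + 256 in binary, 73^412 ≡ 32·76·9·16·19 ≡ 19 (mod 79).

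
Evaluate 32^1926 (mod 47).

18

Successive squares of 32 mod 47: 32^1≡32, 32^2≡37, 32^4≡6, 32^8≡36, 32^16≡27, 32^32≡24, 32^64≡12, 32^128≡3, 32^256≡9, 32^512≡34, 32^1024≡28.
1926 = 2 + 4 + 128 + 256 + 512 + 1024, so 32^1926 ≡ 37·6·3·9·34·28 ≡ 18 (mod 47).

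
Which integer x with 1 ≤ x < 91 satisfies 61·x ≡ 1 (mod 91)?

3

91 = 1·61 + 30
61 = 2·30 + 1
30 = 30·1 + 0
Back-substituting gives 61·3 ≡ 1 (mod 91).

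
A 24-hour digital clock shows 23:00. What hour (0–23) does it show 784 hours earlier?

Dividing 784 by 24 gives quotient 32 and remainder 16.
(23 − 16) mod 24 = 7.

7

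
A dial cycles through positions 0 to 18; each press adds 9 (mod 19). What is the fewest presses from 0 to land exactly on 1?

9·17 = 153 = 8·19 + 1, so 9⁻¹ ≡ 17 (mod 19).

17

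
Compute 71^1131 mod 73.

By repeated squaring mod 73: 71^1≡71, 71^2≡4, 71^4≡16, 71^8≡37, 71^16≡55, 71^32≡32, 71^64≡2, 71^128≡4, 71^256≡16, 71^512≡37, 71^1024≡55.
1131 = 1 + 2 + 8 + 32 + 64 + 1024, so 71^1131 ≡ 71·4·37·32·2·55 ≡ 9 (mod 73).

9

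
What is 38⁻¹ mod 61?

53

38·53 = 2014 = 33·61 + 1, so 38⁻¹ ≡ 53 (mod 61).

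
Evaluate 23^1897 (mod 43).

Successive squares of 23 mod 43: 23^1≡23, 23^2≡13, 23^4≡40, 23^8≡9, 23^16≡38, 23^32≡25, 23^64≡23, 23^128≡13, 23^256≡40, 23^512≡9, 23^1024≡38.
1897 = 1 + 8 + 32 + 64 + 256 + 512 + 1024, so 23^1897 ≡ 23·9·25·23·40·9·38 ≡ 6 (mod 43).

6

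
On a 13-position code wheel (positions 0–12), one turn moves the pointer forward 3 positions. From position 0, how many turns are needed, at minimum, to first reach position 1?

9

3·9 = 27 = 2·13 + 1, so 3⁻¹ ≡ 9 (mod 13).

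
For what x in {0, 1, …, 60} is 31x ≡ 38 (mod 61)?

15

31⁻¹ ≡ 2 (mod 61) because 31·2 = 62 = 1·61 + 1.
Multiplying both sides by 2: x ≡ 2·38 = 76 ≡ 15 (mod 61).
Check: 31·15 = 465 = 7·61 + 38.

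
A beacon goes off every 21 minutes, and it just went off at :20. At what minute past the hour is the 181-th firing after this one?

41

181·21 = 3801.
Dividing 3801 by 60 gives quotient 63 and remainder 21.
(20 + 21) mod 60 = 41.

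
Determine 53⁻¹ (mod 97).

97 = 1·53 + 44
53 = 1·44 + 9
44 = 4·9 + 8
9 = 1·8 + 1
8 = 8·1 + 0
Back-substituting gives 53·11 ≡ 1 (mod 97).

11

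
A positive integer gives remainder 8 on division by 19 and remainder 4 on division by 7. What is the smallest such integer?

46

Since 7·11 ≡ 1 (mod 19), take x = 4 + 7·((8−4)·11 mod 19) = 4 + 7·6 = 46.
Check: 46 mod 19 = 8, 46 mod 7 = 4.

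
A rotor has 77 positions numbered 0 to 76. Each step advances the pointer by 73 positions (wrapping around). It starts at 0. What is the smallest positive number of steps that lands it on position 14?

35

73⁻¹ ≡ 19 (mod 77) because 73·19 = 1387 = 18·77 + 1.
So x ≡ 19·14 = 266 ≡ 35 (mod 77).
Check: 73·35 = 2555 = 33·77 + 14.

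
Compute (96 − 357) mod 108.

Dividing 357 by 108 gives quotient 3 and remainder 33.
(96 − 33) mod 108 = 63.

63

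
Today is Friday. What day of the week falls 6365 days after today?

Sunday

6365 − 909·7 = 2, so 6365 ≡ 2 (mod 7).
Friday + 2 days → Sunday.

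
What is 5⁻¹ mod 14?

3

5·3 = 15 = 1·14 + 1, so 5⁻¹ ≡ 3 (mod 14).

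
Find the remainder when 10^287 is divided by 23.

Successive squares of 10 mod 23: 10^1≡10, 10^2≡8, 10^4≡18, 10^8≡2, 10^16≡4, 10^32≡16, 10^64≡3, 10^128≡9, 10^256≡12.
287 = 1 + 2 + 4 + 8 + 16 + 256, so 10^287 ≡ 10·8·18·2·4·12 ≡ 10 (mod 23).

10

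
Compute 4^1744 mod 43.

By repeated squaring mod 43: 4^1≡4, 4^2≡16, 4^4≡41, 4^8≡4, 4^16≡16, 4^32≡41, 4^64≡4, 4^128≡16, 4^256≡41, 4^512≡4, 4^1024≡16.
Since 1744 = 16 + 64 + 128 + 512 + 1024 in binary, 4^1744 ≡ 16·4·16·4·16 ≡ 4 (mod 43).

4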